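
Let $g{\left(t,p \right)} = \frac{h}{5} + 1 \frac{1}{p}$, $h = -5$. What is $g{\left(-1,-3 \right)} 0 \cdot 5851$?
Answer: $0$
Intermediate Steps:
$g{\left(t,p \right)} = -1 + \frac{1}{p}$ ($g{\left(t,p \right)} = - \frac{5}{5} + 1 \frac{1}{p} = \left(-5\right) \frac{1}{5} + \frac{1}{p} = -1 + \frac{1}{p}$)
$g{\left(-1,-3 \right)} 0 \cdot 5851 = \frac{1 - -3}{-3} \cdot 0 \cdot 5851 = - \frac{1 + 3}{3} \cdot 0 \cdot 5851 = \left(- \frac{1}{3}\right) 4 \cdot 0 \cdot 5851 = \left(- \frac{4}{3}\right) 0 \cdot 5851 = 0 \cdot 5851 = 0$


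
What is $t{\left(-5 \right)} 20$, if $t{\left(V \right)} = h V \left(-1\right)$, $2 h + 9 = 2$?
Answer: $-350$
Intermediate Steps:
$h = - \frac{7}{2}$ ($h = - \frac{9}{2} + \frac{1}{2} \cdot 2 = - \frac{9}{2} + 1 = - \frac{7}{2} \approx -3.5$)
$t{\left(V \right)} = \frac{7 V}{2}$ ($t{\left(V \right)} = - \frac{7 V}{2} \left(-1\right) = \frac{7 V}{2}$)
$t{\left(-5 \right)} 20 = \frac{7}{2} \left(-5\right) 20 = \left(- \frac{35}{2}\right) 20 = -350$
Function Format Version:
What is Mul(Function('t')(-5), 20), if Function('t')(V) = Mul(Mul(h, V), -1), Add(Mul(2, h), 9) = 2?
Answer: -350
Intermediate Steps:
h = Rational(-7, 2) (h = Add(Rational(-9, 2), Mul(Rational(1, 2), 2)) = Add(Rational(-9, 2), 1) = Rational(-7, 2) ≈ -3.5000)
Function('t')(V) = Mul(Rational(7, 2), V) (Function('t')(V) = Mul(Mul(Rational(-7, 2), V), -1) = Mul(Rational(7, 2), V))
Mul(Function('t')(-5), 20) = Mul(Mul(Rational(7, 2), -5), 20) = Mul(Rational(-35, 2), 20) = -350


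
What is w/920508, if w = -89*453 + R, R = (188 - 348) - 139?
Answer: -10154/230127 ≈ -0.044123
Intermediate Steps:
R = -299 (R = -160 - 139 = -299)
w = -40616 (w = -89*453 - 299 = -40317 - 299 = -40616)
w/920508 = -40616/920508 = -40616*1/920508 = -10154/230127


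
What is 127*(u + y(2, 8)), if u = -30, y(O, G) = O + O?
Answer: -3302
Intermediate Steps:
y(O, G) = 2*O
127*(u + y(2, 8)) = 127*(-30 + 2*2) = 127*(-30 + 4) = 127*(-26) = -3302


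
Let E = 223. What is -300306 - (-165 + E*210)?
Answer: -346971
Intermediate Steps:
-300306 - (-165 + E*210) = -300306 - (-165 + 223*210) = -300306 - (-165 + 46830) = -300306 - 1*46665 = -300306 - 46665 = -346971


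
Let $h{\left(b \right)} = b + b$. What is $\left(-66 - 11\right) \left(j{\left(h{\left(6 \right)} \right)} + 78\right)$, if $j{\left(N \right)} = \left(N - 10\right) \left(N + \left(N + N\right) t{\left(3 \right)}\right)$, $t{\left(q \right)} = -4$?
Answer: $6930$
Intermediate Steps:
$h{\left(b \right)} = 2 b$
$j{\left(N \right)} = - 7 N \left(-10 + N\right)$ ($j{\left(N \right)} = \left(N - 10\right) \left(N + \left(N + N\right) \left(-4\right)\right) = \left(-10 + N\right) \left(N + 2 N \left(-4\right)\right) = \left(-10 + N\right) \left(N - 8 N\right) = \left(-10 + N\right) \left(- 7 N\right) = - 7 N \left(-10 + N\right)$)
$\left(-66 - 11\right) \left(j{\left(h{\left(6 \right)} \right)} + 78\right) = \left(-66 - 11\right) \left(7 \cdot 2 \cdot 6 \left(10 - 2 \cdot 6\right) + 78\right) = \left(-66 - 11\right) \left(7 \cdot 12 \left(10 - 12\right) + 78\right) = - 77 \left(7 \cdot 12 \left(10 - 12\right) + 78\right) = - 77 \left(7 \cdot 12 \left(-2\right) + 78\right) = - 77 \left(-168 + 78\right) = \left(-77\right) \left(-90\right) = 6930$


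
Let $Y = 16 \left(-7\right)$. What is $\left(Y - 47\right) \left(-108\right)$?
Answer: $17172$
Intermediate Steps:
$Y = -112$
$\left(Y - 47\right) \left(-108\right) = \left(-112 - 47\right) \left(-108\right) = \left(-159\right) \left(-108\right) = 17172$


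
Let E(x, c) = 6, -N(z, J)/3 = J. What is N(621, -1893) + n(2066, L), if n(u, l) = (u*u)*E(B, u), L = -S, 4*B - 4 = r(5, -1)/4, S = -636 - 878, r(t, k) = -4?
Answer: 25615815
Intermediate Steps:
N(z, J) = -3*J
S = -1514
B = 3/4 (B = 1 + (-4/4)/4 = 1 + (-4*1/4)/4 = 1 + (1/4)*(-1) = 1 - 1/4 = 3/4 ≈ 0.75000)
L = 1514 (L = -1*(-1514) = 1514)
n(u, l) = 6*u**2 (n(u, l) = (u*u)*6 = u**2*6 = 6*u**2)
N(621, -1893) + n(2066, L) = -3*(-1893) + 6*2066**2 = 5679 + 6*4268356 = 5679 + 25610136 = 25615815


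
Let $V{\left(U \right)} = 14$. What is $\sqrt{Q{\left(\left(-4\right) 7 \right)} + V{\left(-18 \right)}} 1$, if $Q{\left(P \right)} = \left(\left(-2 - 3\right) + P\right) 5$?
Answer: $i \sqrt{151} \approx 12.288 i$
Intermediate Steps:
$Q{\left(P \right)} = -25 + 5 P$ ($Q{\left(P \right)} = \left(-5 + P\right) 5 = -25 + 5 P$)
$\sqrt{Q{\left(\left(-4\right) 7 \right)} + V{\left(-18 \right)}} 1 = \sqrt{\left(-25 + 5 \left(\left(-4\right) 7\right)\right) + 14} \cdot 1 = \sqrt{\left(-25 + 5 \left(-28\right)\right) + 14} \cdot 1 = \sqrt{\left(-25 - 140\right) + 14} \cdot 1 = \sqrt{-165 + 14} \cdot 1 = \sqrt{-151} \cdot 1 = i \sqrt{151} \cdot 1 = i \sqrt{151}$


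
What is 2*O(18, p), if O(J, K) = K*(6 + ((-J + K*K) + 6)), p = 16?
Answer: 8000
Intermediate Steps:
O(J, K) = K*(12 + K² - J) (O(J, K) = K*(6 + ((-J + K²) + 6)) = K*(6 + ((K² - J) + 6)) = K*(6 + (6 + K² - J)) = K*(12 + K² - J))
2*O(18, p) = 2*(16*(12 + 16² - 1*18)) = 2*(16*(12 + 256 - 18)) = 2*(16*250) = 2*4000 = 8000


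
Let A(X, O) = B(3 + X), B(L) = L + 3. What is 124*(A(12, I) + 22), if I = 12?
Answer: 4960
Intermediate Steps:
B(L) = 3 + L
A(X, O) = 6 + X (A(X, O) = 3 + (3 + X) = 6 + X)
124*(A(12, I) + 22) = 124*((6 + 12) + 22) = 124*(18 + 22) = 124*40 = 4960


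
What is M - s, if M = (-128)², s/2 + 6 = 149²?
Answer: -28006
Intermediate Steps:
s = 44390 (s = -12 + 2*149² = -12 + 2*22201 = -12 + 44402 = 44390)
M = 16384
M - s = 16384 - 1*44390 = 16384 - 44390 = -28006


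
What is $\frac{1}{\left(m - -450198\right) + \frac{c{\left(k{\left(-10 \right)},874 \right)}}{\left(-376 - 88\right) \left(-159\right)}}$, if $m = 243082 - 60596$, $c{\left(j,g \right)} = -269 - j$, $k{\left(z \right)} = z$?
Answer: $\frac{73776}{46676894525} \approx 1.5806 \cdot 10^{-6}$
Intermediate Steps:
$m = 182486$
$\frac{1}{\left(m - -450198\right) + \frac{c{\left(k{\left(-10 \right)},874 \right)}}{\left(-376 - 88\right) \left(-159\right)}} = \frac{1}{\left(182486 - -450198\right) + \frac{-269 - -10}{\left(-376 - 88\right) \left(-159\right)}} = \frac{1}{\left(182486 + 450198\right) + \frac{-269 + 10}{\left(-464\right) \left(-159\right)}} = \frac{1}{632684 - \frac{259}{73776}} = \frac{1}{\frac{46676894525}{73776}} = \frac{73776}{46676894525}$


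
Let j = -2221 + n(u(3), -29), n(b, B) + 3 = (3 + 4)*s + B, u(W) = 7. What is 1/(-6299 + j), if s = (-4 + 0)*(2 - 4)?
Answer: -1/8496 ≈ -0.00011770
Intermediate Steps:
s = 8 (s = -4*(-2) = 8)
n(b, B) = 53 + B (n(b, B) = -3 + ((3 + 4)*8 + B) = -3 + (7*8 + B) = -3 + (56 + B) = 53 + B)
j = -2197 (j = -2221 + (53 - 29) = -2221 + 24 = -2197)
1/(-6299 + j) = 1/(-6299 - 2197) = 1/(-8496) = -1/8496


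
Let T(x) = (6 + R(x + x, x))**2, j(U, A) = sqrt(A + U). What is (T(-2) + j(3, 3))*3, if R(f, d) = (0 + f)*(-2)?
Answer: 588 + 3*sqrt(6) ≈ 595.35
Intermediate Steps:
R(f, d) = -2*f (R(f, d) = f*(-2) = -2*f)
T(x) = (6 - 4*x)**2 (T(x) = (6 - 2*(x + x))**2 = (6 - 4*x)**2)
(T(-2) + j(3, 3))*3 = (4*(-3 + 2*(-2))**2 + sqrt(3 + 3))*3 = (4*(-3 - 4)**2 + sqrt(6))*3 = (4*(-7)**2 + sqrt(6))*3 = (4*49 + sqrt(6))*3 = (196 + sqrt(6))*3 = 588 + 3*sqrt(6)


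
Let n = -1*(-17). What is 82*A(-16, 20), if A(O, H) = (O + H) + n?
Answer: 1722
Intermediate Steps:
n = 17
A(O, H) = 17 + H + O (A(O, H) = (O + H) + 17 = (H + O) + 17 = 17 + H + O)
82*A(-16, 20) = 82*(17 + 20 - 16) = 82*21 = 1722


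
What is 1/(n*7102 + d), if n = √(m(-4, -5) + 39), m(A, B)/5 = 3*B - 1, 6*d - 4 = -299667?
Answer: -1797978/164244997873 - 255672*I*√41/164244997873 ≈ -1.0947e-5 - 9.9674e-6*I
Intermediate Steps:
d = -299663/6 (d = ⅔ + (⅙)*(-299667) = ⅔ - 99889/2 = -299663/6 ≈ -49944.)
m(A, B) = -5 + 15*B (m(A, B) = 5*(3*B - 1) = 5*(-1 + 3*B) = -5 + 15*B)
n = I*√41 (n = √((-5 + 15*(-5)) + 39) = √((-5 - 75) + 39) = √(-80 + 39) = √(-41) = I*√41 ≈ 6.4031*I)
1/(n*7102 + d) = 1/((I*√41)*7102 - 299663/6) = 1/(7102*I*√41 - 299663/6) = 1/(-299663/6 + 7102*I*√41)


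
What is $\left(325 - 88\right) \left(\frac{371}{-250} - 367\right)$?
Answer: $- \frac{21832677}{250} \approx -87331.0$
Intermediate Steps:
$\left(325 - 88\right) \left(\frac{371}{-250} - 367\right) = 237 \left(371 \left(- \frac{1}{250}\right) - 367\right) = 237 \left(- \frac{371}{250} - 367\right) = 237 \left(- \frac{92121}{250}\right) = - \frac{21832677}{250}$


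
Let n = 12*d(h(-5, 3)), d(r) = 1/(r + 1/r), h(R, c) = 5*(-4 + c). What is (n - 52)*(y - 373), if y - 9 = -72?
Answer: 307816/13 ≈ 23678.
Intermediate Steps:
y = -63 (y = 9 - 72 = -63)
h(R, c) = -20 + 5*c
n = -30/13 (n = 12*((-20 + 5*3)/(1 + (-20 + 5*3)²)) = 12*((-20 + 15)/(1 + (-20 + 15)²)) = 12*(-5/(1 + (-5)²)) = 12*(-5/(1 + 25)) = 12*(-5/26) = -30/13 ≈ -2.3077)
(n - 52)*(y - 373) = (-30/13 - 52)*(-63 - 373) = -706/13*(-436) = 307816/13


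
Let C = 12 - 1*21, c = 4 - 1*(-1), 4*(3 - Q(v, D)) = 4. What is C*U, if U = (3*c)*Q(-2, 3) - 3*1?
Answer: -243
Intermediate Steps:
Q(v, D) = 2 (Q(v, D) = 3 - ¼*4 = 3 - 1 = 2)
c = 5 (c = 4 + 1 = 5)
C = -9 (C = 12 - 21 = -9)
U = 27 (U = (3*5)*2 - 3*1 = 15*2 - 3 = 30 - 3 = 27)
C*U = -9*27 = -243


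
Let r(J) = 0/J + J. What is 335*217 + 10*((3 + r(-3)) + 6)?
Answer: 72755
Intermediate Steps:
r(J) = J (r(J) = 0 + J = J)
335*217 + 10*((3 + r(-3)) + 6) = 335*217 + 10*((3 - 3) + 6) = 72695 + 10*(0 + 6) = 72695 + 10*6 = 72695 + 60 = 72755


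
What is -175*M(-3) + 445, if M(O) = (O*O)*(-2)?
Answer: 3595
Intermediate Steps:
M(O) = -2*O**2 (M(O) = O**2*(-2) = -2*O**2)
-175*M(-3) + 445 = -(-350)*(-3)**2 + 445 = -(-350)*9 + 445 = -175*(-18) + 445 = 3150 + 445 = 3595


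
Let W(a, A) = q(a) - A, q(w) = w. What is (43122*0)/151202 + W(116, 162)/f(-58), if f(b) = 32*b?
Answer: 23/928 ≈ 0.024784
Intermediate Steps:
W(a, A) = a - A
(43122*0)/151202 + W(116, 162)/f(-58) = (43122*0)/151202 + (116 - 1*162)/((32*(-58))) = 0*(1/151202) + (116 - 162)/(-1856) = 0 - 46*(-1/1856) = 0 + 23/928 = 23/928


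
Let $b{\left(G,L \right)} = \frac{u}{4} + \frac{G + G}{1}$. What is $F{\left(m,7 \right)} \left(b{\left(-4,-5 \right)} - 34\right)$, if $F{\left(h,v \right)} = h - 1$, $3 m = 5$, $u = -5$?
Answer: $- \frac{173}{6} \approx -28.833$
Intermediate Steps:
$m = \frac{5}{3}$ ($m = \frac{1}{3} \cdot 5 = \frac{5}{3} \approx 1.6667$)
$F{\left(h,v \right)} = -1 + h$ ($F{\left(h,v \right)} = h - 1 = -1 + h$)
$b{\left(G,L \right)} = - \frac{5}{4} + 2 G$ ($b{\left(G,L \right)} = - \frac{5}{4} + \frac{G + G}{1} = \left(-5\right) \frac{1}{4} + 2 G 1 = - \frac{5}{4} + 2 G$)
$F{\left(m,7 \right)} \left(b{\left(-4,-5 \right)} - 34\right) = \left(-1 + \frac{5}{3}\right) \left(\left(- \frac{5}{4} + 2 \left(-4\right)\right) - 34\right) = \frac{2 \left(\left(- \frac{5}{4} - 8\right) - 34\right)}{3} = \frac{2 \left(- \frac{37}{4} - 34\right)}{3} = \frac{2}{3} \left(- \frac{173}{4}\right) = - \frac{173}{6}$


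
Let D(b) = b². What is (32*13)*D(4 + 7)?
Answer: 50336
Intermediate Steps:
(32*13)*D(4 + 7) = (32*13)*(4 + 7)² = 416*11² = 416*121 = 50336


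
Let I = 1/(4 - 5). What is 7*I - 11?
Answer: -18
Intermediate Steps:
I = -1 (I = 1/(-1) = -1)
7*I - 11 = 7*(-1) - 11 = -7 - 11 = -18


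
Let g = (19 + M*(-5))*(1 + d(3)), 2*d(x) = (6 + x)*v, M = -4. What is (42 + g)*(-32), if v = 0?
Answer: -2592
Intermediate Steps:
d(x) = 0 (d(x) = ((6 + x)*0)/2 = (½)*0 = 0)
g = 39 (g = (19 - 4*(-5))*(1 + 0) = (19 + 20)*1 = 39*1 = 39)
(42 + g)*(-32) = (42 + 39)*(-32) = 81*(-32) = -2592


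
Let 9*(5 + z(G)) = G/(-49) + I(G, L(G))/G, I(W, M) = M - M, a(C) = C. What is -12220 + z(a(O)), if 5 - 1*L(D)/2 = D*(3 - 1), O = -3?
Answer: -1797074/147 ≈ -12225.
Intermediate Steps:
L(D) = 10 - 4*D (L(D) = 10 - 2*D*(3 - 1) = 10 - 2*D*2 = 10 - 4*D)
I(W, M) = 0
z(G) = -5 - G/441 (z(G) = -5 + (G/(-49) + 0/G)/9 = -5 + (G*(-1/49) + 0)/9 = -5 + (-G/49 + 0)/9 = -5 + (-G/49)/9 = -5 - G/441)
-12220 + z(a(O)) = -12220 + (-5 - 1/441*(-3)) = -12220 + (-5 + 1/147) = -12220 - 734/147 = -1797074/147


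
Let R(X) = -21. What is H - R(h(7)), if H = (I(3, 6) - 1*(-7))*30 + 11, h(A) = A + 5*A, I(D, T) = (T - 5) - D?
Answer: 182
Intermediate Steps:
I(D, T) = -5 + T - D (I(D, T) = (-5 + T) - D = -5 + T - D)
h(A) = 6*A
H = 161 (H = ((-5 + 6 - 1*3) - 1*(-7))*30 + 11 = ((-5 + 6 - 3) + 7)*30 + 11 = (-2 + 7)*30 + 11 = 5*30 + 11 = 150 + 11 = 161)
H - R(h(7)) = 161 - 1*(-21) = 161 + 21 = 182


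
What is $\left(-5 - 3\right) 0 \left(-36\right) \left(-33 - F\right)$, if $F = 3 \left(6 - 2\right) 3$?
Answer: $0$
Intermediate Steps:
$F = 36$ ($F = 3 \cdot 4 \cdot 3 = 12 \cdot 3 = 36$)
$\left(-5 - 3\right) 0 \left(-36\right) \left(-33 - F\right) = \left(-5 - 3\right) 0 \left(-36\right) \left(-33 - 36\right) = \left(-8\right) 0 \left(-36\right) \left(-33 - 36\right) = 0 \left(-36\right) \left(-69\right) = 0 \left(-69\right) = 0$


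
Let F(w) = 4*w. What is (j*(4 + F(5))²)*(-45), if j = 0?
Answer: 0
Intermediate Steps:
(j*(4 + F(5))²)*(-45) = (0*(4 + 4*5)²)*(-45) = (0*(4 + 20)²)*(-45) = (0*24²)*(-45) = (0*576)*(-45) = 0*(-45) = 0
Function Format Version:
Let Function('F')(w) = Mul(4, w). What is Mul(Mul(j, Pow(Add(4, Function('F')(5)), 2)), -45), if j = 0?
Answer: 0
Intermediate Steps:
Mul(Mul(j, Pow(Add(4, Function('F')(5)), 2)), -45) = Mul(Mul(0, Pow(Add(4, Mul(4, 5)), 2)), -45) = Mul(Mul(0, Pow(Add(4, 20), 2)), -45) = Mul(Mul(0, Pow(24, 2)), -45) = Mul(Mul(0, 576), -45) = Mul(0, -45) = 0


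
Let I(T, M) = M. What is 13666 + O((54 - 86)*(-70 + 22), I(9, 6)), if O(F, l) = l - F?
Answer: 12136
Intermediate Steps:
13666 + O((54 - 86)*(-70 + 22), I(9, 6)) = 13666 + (6 - (54 - 86)*(-70 + 22)) = 13666 + (6 - (-32)*(-48)) = 13666 + (6 - 1*1536) = 13666 + (6 - 1536) = 13666 - 1530 = 12136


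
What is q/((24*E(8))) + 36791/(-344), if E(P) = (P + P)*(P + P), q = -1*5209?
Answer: -28479475/264192 ≈ -107.80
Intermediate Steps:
q = -5209
E(P) = 4*P² (E(P) = (2*P)*(2*P) = 4*P²)
q/((24*E(8))) + 36791/(-344) = -5209/(24*(4*8²)) + 36791/(-344) = -5209/(24*(4*64)) + 36791*(-1/344) = -5209/(24*256) - 36791/344 = -5209/6144 - 36791/344 = -28479475/264192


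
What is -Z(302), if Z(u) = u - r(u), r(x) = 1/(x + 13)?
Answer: -95129/315 ≈ -302.00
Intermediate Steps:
r(x) = 1/(13 + x)
Z(u) = u - 1/(13 + u)
-Z(302) = -(-1 + 302*(13 + 302))/(13 + 302) = -(-1 + 302*315)/315 = -(-1 + 95130)/315 = -95129/315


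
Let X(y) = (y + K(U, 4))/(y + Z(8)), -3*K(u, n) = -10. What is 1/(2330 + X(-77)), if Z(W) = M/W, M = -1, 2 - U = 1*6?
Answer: 1851/4314598 ≈ 0.00042901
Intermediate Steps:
U = -4 (U = 2 - 6 = -4)
K(u, n) = 10/3 (K(u, n) = -⅓*(-10) = 10/3)
Z(W) = -1/W
X(y) = (10/3 + y)/(-⅛ + y) (X(y) = (y + 10/3)/(y - 1/8) = (10/3 + y)/(y - 1*⅛) = (10/3 + y)/(y - ⅛) = (10/3 + y)/(-⅛ + y))
1/(2330 + X(-77)) = 1/(2330 + 8*(10 + 3*(-77))/(3*(-1 + 8*(-77)))) = 1/(2330 + 8*(10 - 231)/(3*(-1 - 616))) = 1/(2330 + (8/3)*(-221)/(-617)) = 1/(2330 + (8/3)*(-1/617)*(-221)) = 1/(2330 + 1768/1851) = 1/(4314598/1851) = 1851/4314598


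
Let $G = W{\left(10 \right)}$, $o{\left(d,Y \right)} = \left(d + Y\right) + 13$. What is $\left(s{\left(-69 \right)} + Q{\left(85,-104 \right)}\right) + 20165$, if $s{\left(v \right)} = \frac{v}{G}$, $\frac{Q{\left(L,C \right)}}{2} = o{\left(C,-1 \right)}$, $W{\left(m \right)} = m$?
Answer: $\frac{199741}{10} \approx 19974.0$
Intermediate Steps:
$o{\left(d,Y \right)} = 13 + Y + d$ ($o{\left(d,Y \right)} = \left(Y + d\right) + 13 = 13 + Y + d$)
$G = 10$
$Q{\left(L,C \right)} = 24 + 2 C$ ($Q{\left(L,C \right)} = 2 \left(13 - 1 + C\right) = 2 \left(12 + C\right) = 24 + 2 C$)
$s{\left(v \right)} = \frac{v}{10}$
$\left(s{\left(-69 \right)} + Q{\left(85,-104 \right)}\right) + 20165 = \left(\frac{1}{10} \left(-69\right) + \left(24 + 2 \left(-104\right)\right)\right) + 20165 = \left(- \frac{69}{10} + \left(24 - 208\right)\right) + 20165 = \left(- \frac{69}{10} - 184\right) + 20165 = - \frac{1909}{10} + 20165 = \frac{199741}{10}$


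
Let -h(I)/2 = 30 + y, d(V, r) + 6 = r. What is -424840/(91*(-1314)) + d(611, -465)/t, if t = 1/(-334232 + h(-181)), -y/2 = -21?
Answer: 724301566844/4599 ≈ 1.5749e+8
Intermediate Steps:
y = 42 (y = -2*(-21) = 42)
d(V, r) = -6 + r
h(I) = -144 (h(I) = -2*(30 + 42) = -2*72 = -144)
t = -1/334376 (t = 1/(-334232 - 144) = 1/(-334376) = -1/334376 ≈ -2.9906e-6)
-424840/(91*(-1314)) + d(611, -465)/t = -424840/(91*(-1314)) + (-6 - 465)/(-1/334376) = -424840/(-119574) - 471*(-334376) = -424840*(-1/119574) + 157491096 = 16340/4599 + 157491096 = 724301566844/4599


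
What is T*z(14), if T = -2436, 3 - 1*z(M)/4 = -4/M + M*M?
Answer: 1877808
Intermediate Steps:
z(M) = 12 - 4*M² + 16/M (z(M) = 12 - 4*(-4/M + M*M) = 12 - 4*(-4/M + M²) = 12 - 4*(M² - 4/M) = 12 + (-4*M² + 16/M) = 12 - 4*M² + 16/M)
T*z(14) = -2436*(12 - 4*14² + 16/14) = -2436*(12 - 4*196 + 16*(1/14)) = -2436*(12 - 784 + 8/7) = -2436*(-5396/7) = 1877808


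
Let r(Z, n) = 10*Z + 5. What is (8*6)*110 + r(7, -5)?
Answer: 5355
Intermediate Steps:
r(Z, n) = 5 + 10*Z
(8*6)*110 + r(7, -5) = (8*6)*110 + (5 + 10*7) = 48*110 + (5 + 70) = 5280 + 75 = 5355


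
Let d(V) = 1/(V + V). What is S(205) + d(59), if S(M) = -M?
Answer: -24189/118 ≈ -204.99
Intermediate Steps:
d(V) = 1/(2*V)
S(205) + d(59) = -1*205 + (½)/59 = -205 + (½)*(1/59) = -205 + 1/118 = -24189/118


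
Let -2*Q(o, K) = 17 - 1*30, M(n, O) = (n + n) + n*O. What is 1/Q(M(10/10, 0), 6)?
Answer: 2/13 ≈ 0.15385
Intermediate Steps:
M(n, O) = 2*n + O*n
Q(o, K) = 13/2 (Q(o, K) = -(17 - 1*30)/2 = -(17 - 30)/2 = -½*(-13) = 13/2)
1/Q(M(10/10, 0), 6) = 1/(13/2) = 2/13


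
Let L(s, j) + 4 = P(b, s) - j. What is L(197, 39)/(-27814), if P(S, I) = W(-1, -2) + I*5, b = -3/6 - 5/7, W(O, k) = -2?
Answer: -470/13907 ≈ -0.033796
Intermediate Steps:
b = -17/14 (b = -3*⅙ - 5*⅐ = -½ - 5/7 = -17/14 ≈ -1.2143)
P(S, I) = -2 + 5*I (P(S, I) = -2 + I*5 = -2 + 5*I)
L(s, j) = -6 - j + 5*s (L(s, j) = -4 + ((-2 + 5*s) - j) = -4 + (-2 - j + 5*s) = -6 - j + 5*s)
L(197, 39)/(-27814) = (-6 - 1*39 + 5*197)/(-27814) = (-6 - 39 + 985)*(-1/27814) = 940*(-1/27814) = -470/13907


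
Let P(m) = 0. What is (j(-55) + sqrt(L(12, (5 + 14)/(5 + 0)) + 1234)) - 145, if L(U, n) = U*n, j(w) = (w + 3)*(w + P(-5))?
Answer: 2715 + sqrt(31990)/5 ≈ 2750.8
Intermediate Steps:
j(w) = w*(3 + w) (j(w) = (w + 3)*(w + 0) = (3 + w)*w = w*(3 + w))
(j(-55) + sqrt(L(12, (5 + 14)/(5 + 0)) + 1234)) - 145 = (-55*(3 - 55) + sqrt(12*((5 + 14)/(5 + 0)) + 1234)) - 145 = (-55*(-52) + sqrt(12*(19/5) + 1234)) - 145 = (2860 + sqrt(12*(19*(1/5)) + 1234)) - 145 = (2860 + sqrt(12*(19/5) + 1234)) - 145 = (2860 + sqrt(228/5 + 1234)) - 145 = (2860 + sqrt(6398/5)) - 145 = (2860 + sqrt(31990)/5) - 145 = 2715 + sqrt(31990)/5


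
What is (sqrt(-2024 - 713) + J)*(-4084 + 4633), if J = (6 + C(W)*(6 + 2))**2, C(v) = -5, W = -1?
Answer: 634644 + 549*I*sqrt(2737) ≈ 6.3464e+5 + 28722.0*I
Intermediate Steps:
J = 1156 (J = (6 - 5*(6 + 2))**2 = (6 - 5*8)**2 = (6 - 40)**2 = (-34)**2 = 1156)
(sqrt(-2024 - 713) + J)*(-4084 + 4633) = (sqrt(-2024 - 713) + 1156)*(-4084 + 4633) = (sqrt(-2737) + 1156)*549 = (I*sqrt(2737) + 1156)*549 = (1156 + I*sqrt(2737))*549 = 634644 + 549*I*sqrt(2737)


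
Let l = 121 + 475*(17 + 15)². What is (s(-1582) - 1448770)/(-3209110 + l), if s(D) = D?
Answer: 1450352/2722589 ≈ 0.53271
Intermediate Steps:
l = 486521 (l = 121 + 475*32² = 121 + 475*1024 = 121 + 486400 = 486521)
(s(-1582) - 1448770)/(-3209110 + l) = (-1582 - 1448770)/(-3209110 + 486521) = -1450352/(-2722589) = -1450352*(-1/2722589) = 1450352/2722589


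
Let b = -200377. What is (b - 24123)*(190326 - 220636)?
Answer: 6804595000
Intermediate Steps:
(b - 24123)*(190326 - 220636) = (-200377 - 24123)*(190326 - 220636) = -224500*(-30310) = 6804595000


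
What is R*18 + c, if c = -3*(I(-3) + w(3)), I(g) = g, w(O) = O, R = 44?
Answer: 792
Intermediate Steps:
c = 0 (c = -3*(-3 + 3) = -3*0 = 0)
R*18 + c = 44*18 + 0 = 792 + 0 = 792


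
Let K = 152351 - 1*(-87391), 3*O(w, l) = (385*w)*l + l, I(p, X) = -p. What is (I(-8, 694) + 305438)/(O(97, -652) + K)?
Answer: -458169/11815183 ≈ -0.038778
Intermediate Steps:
O(w, l) = l/3 + 385*l*w/3 (O(w, l) = ((385*w)*l + l)/3 = (385*l*w + l)/3 = (l + 385*l*w)/3 = l/3 + 385*l*w/3)
K = 239742 (K = 152351 + 87391 = 239742)
(I(-8, 694) + 305438)/(O(97, -652) + K) = (-1*(-8) + 305438)/((1/3)*(-652)*(1 + 385*97) + 239742) = (8 + 305438)/((1/3)*(-652)*(1 + 37345) + 239742) = 305446/((1/3)*(-652)*37346 + 239742) = 305446/(-24349592/3 + 239742) = 305446/(-23630366/3) = 305446*(-3/23630366) = -458169/11815183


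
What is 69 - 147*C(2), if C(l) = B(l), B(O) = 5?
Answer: -666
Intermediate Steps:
C(l) = 5
69 - 147*C(2) = 69 - 147*5 = 69 - 735 = -666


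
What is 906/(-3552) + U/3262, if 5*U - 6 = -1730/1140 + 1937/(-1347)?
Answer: -31492284881/123556861680 ≈ -0.25488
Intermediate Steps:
U = 155833/255930 (U = 6/5 + (-1730/1140 + 1937/(-1347))/5 = 6/5 + (-1730*1/1140 + 1937*(-1/1347))/5 = 6/5 + (-173/114 - 1937/1347)/5 = 6/5 + (⅕)*(-151283/51186) = 6/5 - 151283/255930 = 155833/255930 ≈ 0.60889)
906/(-3552) + U/3262 = 906/(-3552) + (155833/255930)/3262 = 906*(-1/3552) + (155833/255930)*(1/3262) = -151/592 + 155833/834843660 = -31492284881/123556861680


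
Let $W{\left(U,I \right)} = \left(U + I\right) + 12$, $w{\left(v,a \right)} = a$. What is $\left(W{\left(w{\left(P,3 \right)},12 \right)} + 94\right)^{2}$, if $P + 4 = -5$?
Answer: $14641$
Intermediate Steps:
$P = -9$ ($P = -4 - 5 = -9$)
$W{\left(U,I \right)} = 12 + I + U$ ($W{\left(U,I \right)} = \left(I + U\right) + 12 = 12 + I + U$)
$\left(W{\left(w{\left(P,3 \right)},12 \right)} + 94\right)^{2} = \left(\left(12 + 12 + 3\right) + 94\right)^{2} = \left(27 + 94\right)^{2} = 121^{2} = 14641$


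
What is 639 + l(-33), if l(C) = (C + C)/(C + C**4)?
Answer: 11481551/17968 ≈ 639.00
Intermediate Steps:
l(C) = 2*C/(C + C**4) (l(C) = (2*C)/(C + C**4) = 2*C/(C + C**4))
639 + l(-33) = 639 + 2/(1 + (-33)**3) = 639 + 2/(1 - 35937) = 639 + 2/(-35936) = 639 + 2*(-1/35936) = 639 - 1/17968 = 11481551/17968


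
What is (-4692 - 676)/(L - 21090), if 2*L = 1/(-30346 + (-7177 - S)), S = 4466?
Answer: 7390064/29034361 ≈ 0.25453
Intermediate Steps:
L = -1/83978 (L = 1/(2*(-30346 + (-7177 - 1*4466))) = 1/(2*(-30346 + (-7177 - 4466))) = 1/(2*(-30346 - 11643)) = (½)/(-41989) = (½)*(-1/41989) = -1/83978 ≈ -1.1908e-5)
(-4692 - 676)/(L - 21090) = (-4692 - 676)/(-1/83978 - 21090) = -5368/(-1771096021/83978) = -5368*(-83978/1771096021) = 7390064/29034361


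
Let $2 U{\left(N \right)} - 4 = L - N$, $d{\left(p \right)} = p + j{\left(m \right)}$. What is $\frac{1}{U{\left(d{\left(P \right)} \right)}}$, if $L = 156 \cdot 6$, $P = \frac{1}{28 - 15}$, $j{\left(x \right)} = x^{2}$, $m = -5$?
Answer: $\frac{13}{5947} \approx 0.002186$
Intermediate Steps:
$P = \frac{1}{13} \approx 0.076923$
$L = 936$
$d{\left(p \right)} = 25 + p$ ($d{\left(p \right)} = p + \left(-5\right)^{2} = p + 25 = 25 + p$)
$U{\left(N \right)} = 470 - \frac{N}{2}$ ($U{\left(N \right)} = 2 + \frac{936 - N}{2} = 2 - \left(-468 + \frac{N}{2}\right) = 470 - \frac{N}{2}$)
$\frac{1}{U{\left(d{\left(P \right)} \right)}} = \frac{1}{470 - \frac{25 + \frac{1}{13}}{2}} = \frac{1}{470 - \frac{163}{13}} = \frac{1}{\frac{5947}{13}} = \frac{13}{5947}$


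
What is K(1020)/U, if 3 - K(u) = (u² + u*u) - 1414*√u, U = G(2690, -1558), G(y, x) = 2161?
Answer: -2080797/2161 + 2828*√255/2161 ≈ -941.99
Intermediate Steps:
U = 2161
K(u) = 3 - 2*u² + 1414*√u (K(u) = 3 - ((u² + u*u) - 1414*√u) = 3 - ((u² + u²) - 1414*√u) = 3 - (2*u² - 1414*√u) = 3 - (-1414*√u + 2*u²) = 3 + (-2*u² + 1414*√u) = 3 - 2*u² + 1414*√u)
K(1020)/U = (3 - 2*1020² + 1414*√1020)/2161 = (3 - 2*1040400 + 1414*(2*√255))*(1/2161) = (3 - 2080800 + 2828*√255)*(1/2161) = (-2080797 + 2828*√255)*(1/2161) = -2080797/2161 + 2828*√255/2161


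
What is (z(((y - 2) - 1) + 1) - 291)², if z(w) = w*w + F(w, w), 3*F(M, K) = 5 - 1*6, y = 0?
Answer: 743044/9 ≈ 82561.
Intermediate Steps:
F(M, K) = -⅓ (F(M, K) = (5 - 1*6)/3 = (5 - 6)/3 = (⅓)*(-1) = -⅓)
z(w) = -⅓ + w² (z(w) = w*w - ⅓ = w² - ⅓ = -⅓ + w²)
(z(((y - 2) - 1) + 1) - 291)² = ((-⅓ + (((0 - 2) - 1) + 1)²) - 291)² = ((-⅓ + ((-2 - 1) + 1)²) - 291)² = ((-⅓ + (-3 + 1)²) - 291)² = ((-⅓ + (-2)²) - 291)² = ((-⅓ + 4) - 291)² = (11/3 - 291)² = (-862/3)² = 743044/9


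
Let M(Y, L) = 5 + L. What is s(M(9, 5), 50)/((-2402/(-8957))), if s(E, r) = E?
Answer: 44785/1201 ≈ 37.290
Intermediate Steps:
s(M(9, 5), 50)/((-2402/(-8957))) = (5 + 5)/((-2402/(-8957))) = 10/((-2402*(-1/8957))) = 10/(2402/8957) = 10*(8957/2402) = 44785/1201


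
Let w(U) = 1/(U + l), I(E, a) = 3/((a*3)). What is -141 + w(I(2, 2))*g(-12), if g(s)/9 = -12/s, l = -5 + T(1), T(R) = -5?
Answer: -2697/19 ≈ -141.95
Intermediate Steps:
l = -10 (l = -5 - 5 = -10)
g(s) = -108/s (g(s) = 9*(-12/s) = -108/s)
I(E, a) = 1/a (I(E, a) = 3/((3*a)) = 3*(1/(3*a)) = 1/a)
w(U) = 1/(-10 + U) (w(U) = 1/(U - 10) = 1/(-10 + U))
-141 + w(I(2, 2))*g(-12) = -141 + (-108/(-12))/(-10 + 1/2) = -141 + (-108*(-1/12))/(-10 + ½) = -141 + 9/(-19/2) = -141 - 2/19*9 = -141 - 18/19 = -2697/19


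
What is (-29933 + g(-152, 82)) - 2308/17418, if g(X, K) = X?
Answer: -262011419/8709 ≈ -30085.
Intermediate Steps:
(-29933 + g(-152, 82)) - 2308/17418 = (-29933 - 152) - 2308/17418 = -30085 - 2308*1/17418 = -30085 - 1154/8709 = -262011419/8709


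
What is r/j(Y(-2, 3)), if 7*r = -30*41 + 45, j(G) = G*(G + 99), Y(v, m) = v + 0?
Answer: 1185/1358 ≈ 0.87261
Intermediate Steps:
Y(v, m) = v
j(G) = G*(99 + G)
r = -1185/7 (r = (-30*41 + 45)/7 = (-1230 + 45)/7 = (1/7)*(-1185) = -1185/7 ≈ -169.29)
r/j(Y(-2, 3)) = -1185*(-1/(2*(99 - 2)))/7 = -1185/(7*((-2*97))) = -1185/7/(-194) = -1185/7*(-1/194) = 1185/1358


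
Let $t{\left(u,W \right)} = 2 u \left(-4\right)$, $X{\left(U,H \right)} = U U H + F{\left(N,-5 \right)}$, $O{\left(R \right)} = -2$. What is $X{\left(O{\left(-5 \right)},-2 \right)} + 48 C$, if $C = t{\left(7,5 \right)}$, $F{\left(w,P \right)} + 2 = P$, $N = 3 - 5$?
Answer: $-2703$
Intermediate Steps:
$N = -2$ ($N = 3 - 5 = -2$)
$F{\left(w,P \right)} = -2 + P$
$X{\left(U,H \right)} = -7 + H U^{2}$ ($X{\left(U,H \right)} = U U H - 7 = U^{2} H - 7 = H U^{2} - 7 = -7 + H U^{2}$)
$t{\left(u,W \right)} = - 8 u$
$C = -56$ ($C = \left(-8\right) 7 = -56$)
$X{\left(O{\left(-5 \right)},-2 \right)} + 48 C = \left(-7 - 2 \left(-2\right)^{2}\right) + 48 \left(-56\right) = \left(-7 - 8\right) - 2688 = -15 - 2688 = -2703$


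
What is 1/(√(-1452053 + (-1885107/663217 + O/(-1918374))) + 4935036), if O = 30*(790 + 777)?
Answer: 1046472943721949948/5164381958201819834029555 - I*√65291806395721801173670441411/5164381958201819834029555 ≈ 2.0263e-7 - 4.9478e-11*I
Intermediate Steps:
O = 47010 (O = 30*1567 = 47010)
1/(√(-1452053 + (-1885107/663217 + O/(-1918374))) + 4935036) = 1/(√(-1452053 + (-1885107/663217 + 47010/(-1918374))) + 4935036) = 1/(√(-1452053 + (-1885107*1/663217 + 47010*(-1/1918374))) + 4935036) = 1/(√(-1452053 + (-1885107/663217 - 7835/319729)) + 4935036) = 1/(√(-1452053 - 607919681198/212049708193) + 4935036) = 1/(√(-307908022850451427/212049708193) + 4935036) = 1/(I*√65291806395721801173670441411/212049708193 + 4935036) = 1/(4935036 + I*√65291806395721801173670441411/212049708193)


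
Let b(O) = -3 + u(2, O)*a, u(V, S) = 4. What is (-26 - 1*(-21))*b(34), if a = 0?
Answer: 15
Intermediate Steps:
b(O) = -3 (b(O) = -3 + 4*0 = -3 + 0 = -3)
(-26 - 1*(-21))*b(34) = (-26 - 1*(-21))*(-3) = (-26 + 21)*(-3) = -5*(-3) = 15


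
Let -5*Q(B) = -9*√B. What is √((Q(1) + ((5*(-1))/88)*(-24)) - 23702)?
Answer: 2*I*√17922245/55 ≈ 153.94*I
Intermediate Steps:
Q(B) = 9*√B/5 (Q(B) = -(-9)*√B/5 = 9*√B/5)
√((Q(1) + ((5*(-1))/88)*(-24)) - 23702) = √((9*√1/5 + ((5*(-1))/88)*(-24)) - 23702) = √(((9/5)*1 - 5*1/88*(-24)) - 23702) = √((9/5 - 5/88*(-24)) - 23702) = √((9/5 + 15/11) - 23702) = √(174/55 - 23702) = √(-1303436/55) = 2*I*√17922245/55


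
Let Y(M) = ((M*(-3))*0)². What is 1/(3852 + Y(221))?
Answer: 1/3852 ≈ 0.00025961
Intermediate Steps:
Y(M) = 0 (Y(M) = (-3*M*0)² = 0² = 0)
1/(3852 + Y(221)) = 1/(3852 + 0) = 1/3852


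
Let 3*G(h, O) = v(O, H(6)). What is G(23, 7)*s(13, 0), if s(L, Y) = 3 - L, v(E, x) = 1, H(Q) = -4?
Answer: -10/3 ≈ -3.3333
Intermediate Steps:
G(h, O) = ⅓ (G(h, O) = (⅓)*1 = ⅓)
G(23, 7)*s(13, 0) = (3 - 1*13)/3 = (3 - 13)/3 = (⅓)*(-10) = -10/3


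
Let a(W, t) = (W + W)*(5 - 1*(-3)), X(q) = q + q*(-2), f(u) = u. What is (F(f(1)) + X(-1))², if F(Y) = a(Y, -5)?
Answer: 289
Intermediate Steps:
X(q) = -q (X(q) = q - 2*q = -q)
a(W, t) = 16*W (a(W, t) = (2*W)*(5 + 3) = (2*W)*8 = 16*W)
F(Y) = 16*Y
(F(f(1)) + X(-1))² = (16*1 - 1*(-1))² = (16 + 1)² = 17² = 289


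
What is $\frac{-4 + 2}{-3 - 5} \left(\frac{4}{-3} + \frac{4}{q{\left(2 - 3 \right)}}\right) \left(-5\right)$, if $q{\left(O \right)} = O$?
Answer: $\frac{20}{3} \approx 6.6667$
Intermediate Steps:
$\frac{-4 + 2}{-3 - 5} \left(\frac{4}{-3} + \frac{4}{q{\left(2 - 3 \right)}}\right) \left(-5\right) = \frac{-4 + 2}{-3 - 5} \left(\frac{4}{-3} + \frac{4}{2 - 3}\right) \left(-5\right) = - \frac{2}{-8} \left(4 \left(- \frac{1}{3}\right) + \frac{4}{-1}\right) \left(-5\right) = \left(-2\right) \left(- \frac{1}{8}\right) \left(- \frac{4}{3} + 4 \left(-1\right)\right) \left(-5\right) = \frac{- \frac{4}{3} - 4}{4} \left(-5\right) = \frac{1}{4} \left(- \frac{16}{3}\right) \left(-5\right) = \left(- \frac{4}{3}\right) \left(-5\right) = \frac{20}{3}$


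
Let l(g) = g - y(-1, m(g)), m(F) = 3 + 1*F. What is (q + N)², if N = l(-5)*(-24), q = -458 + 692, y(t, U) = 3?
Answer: 181476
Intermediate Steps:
m(F) = 3 + F
q = 234
l(g) = -3 + g (l(g) = g - 1*3 = g - 3 = -3 + g)
N = 192 (N = (-3 - 5)*(-24) = -8*(-24) = 192)
(q + N)² = (234 + 192)² = 426² = 181476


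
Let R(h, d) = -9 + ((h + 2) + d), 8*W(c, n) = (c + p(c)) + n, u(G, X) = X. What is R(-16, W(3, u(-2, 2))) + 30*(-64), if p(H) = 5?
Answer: -7767/4 ≈ -1941.8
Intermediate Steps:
W(c, n) = 5/8 + c/8 + n/8 (W(c, n) = ((c + 5) + n)/8 = ((5 + c) + n)/8 = (5 + c + n)/8 = 5/8 + c/8 + n/8)
R(h, d) = -7 + d + h (R(h, d) = -9 + ((2 + h) + d) = -9 + (2 + d + h) = -7 + d + h)
R(-16, W(3, u(-2, 2))) + 30*(-64) = (-7 + (5/8 + (⅛)*3 + (⅛)*2) - 16) + 30*(-64) = (-7 + (5/8 + 3/8 + ¼) - 16) - 1920 = (-7 + 5/4 - 16) - 1920 = -87/4 - 1920 = -7767/4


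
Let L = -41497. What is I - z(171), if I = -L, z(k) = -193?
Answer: 41690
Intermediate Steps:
I = 41497 (I = -1*(-41497) = 41497)
I - z(171) = 41497 - 1*(-193) = 41497 + 193 = 41690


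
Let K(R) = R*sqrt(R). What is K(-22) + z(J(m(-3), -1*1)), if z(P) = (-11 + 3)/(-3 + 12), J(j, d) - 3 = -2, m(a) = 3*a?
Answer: -8/9 - 22*I*sqrt(22) ≈ -0.88889 - 103.19*I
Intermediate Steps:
J(j, d) = 1 (J(j, d) = 3 - 2 = 1)
z(P) = -8/9
K(R) = R**(3/2)
K(-22) + z(J(m(-3), -1*1)) = (-22)**(3/2) - 8/9 = -22*I*sqrt(22) - 8/9 = -8/9 - 22*I*sqrt(22)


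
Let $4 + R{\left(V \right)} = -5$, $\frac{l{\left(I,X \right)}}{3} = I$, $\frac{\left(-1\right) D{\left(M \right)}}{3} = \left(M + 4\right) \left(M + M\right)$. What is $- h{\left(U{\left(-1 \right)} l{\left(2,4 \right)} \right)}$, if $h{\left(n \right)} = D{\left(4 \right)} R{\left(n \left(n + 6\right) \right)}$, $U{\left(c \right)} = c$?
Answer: $-1728$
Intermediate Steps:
$D{\left(M \right)} = - 6 M \left(4 + M\right)$ ($D{\left(M \right)} = - 3 \left(M + 4\right) \left(M + M\right) = - 3 \left(4 + M\right) 2 M = - 3 \cdot 2 M \left(4 + M\right) = - 6 M \left(4 + M\right)$)
$l{\left(I,X \right)} = 3 I$
$R{\left(V \right)} = -9$ ($R{\left(V \right)} = -4 - 5 = -9$)
$h{\left(n \right)} = 1728$ ($h{\left(n \right)} = \left(-6\right) 4 \left(4 + 4\right) \left(-9\right) = \left(-6\right) 4 \cdot 8 \left(-9\right) = \left(-192\right) \left(-9\right) = 1728$)
$- h{\left(U{\left(-1 \right)} l{\left(2,4 \right)} \right)} = \left(-1\right) 1728 = -1728$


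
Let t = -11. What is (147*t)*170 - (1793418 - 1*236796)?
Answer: -1831512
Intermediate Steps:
(147*t)*170 - (1793418 - 1*236796) = (147*(-11))*170 - (1793418 - 1*236796) = -1617*170 - (1793418 - 236796) = -274890 - 1*1556622 = -274890 - 1556622 = -1831512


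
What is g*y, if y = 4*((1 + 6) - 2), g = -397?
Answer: -7940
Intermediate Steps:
y = 20 (y = 4*(7 - 2) = 4*5 = 20)
g*y = -397*20 = -7940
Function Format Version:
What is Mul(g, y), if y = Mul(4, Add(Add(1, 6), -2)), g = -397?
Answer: -7940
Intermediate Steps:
y = 20 (y = Mul(4, Add(7, -2)) = Mul(4, 5) = 20)
Mul(g, y) = Mul(-397, 20) = -7940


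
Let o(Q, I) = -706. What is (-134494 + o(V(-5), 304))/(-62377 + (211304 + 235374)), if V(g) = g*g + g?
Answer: -135200/384301 ≈ -0.35181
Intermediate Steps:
V(g) = g + g**2 (V(g) = g**2 + g = g + g**2)
(-134494 + o(V(-5), 304))/(-62377 + (211304 + 235374)) = (-134494 - 706)/(-62377 + (211304 + 235374)) = -135200/(-62377 + 446678) = -135200/384301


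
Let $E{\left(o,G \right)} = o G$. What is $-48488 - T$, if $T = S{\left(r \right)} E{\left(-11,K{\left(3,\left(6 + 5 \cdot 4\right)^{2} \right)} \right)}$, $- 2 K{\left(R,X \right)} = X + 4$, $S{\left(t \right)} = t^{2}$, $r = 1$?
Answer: $-52228$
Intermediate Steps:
$K{\left(R,X \right)} = -2 - \frac{X}{2}$ ($K{\left(R,X \right)} = - \frac{X + 4}{2} = - \frac{4 + X}{2} = -2 - \frac{X}{2}$)
$E{\left(o,G \right)} = G o$
$T = 3740$ ($T = 1^{2} \left(-2 - \frac{\left(6 + 5 \cdot 4\right)^{2}}{2}\right) \left(-11\right) = 1 \left(-2 - \frac{\left(6 + 20\right)^{2}}{2}\right) \left(-11\right) = 1 \left(-2 - \frac{26^{2}}{2}\right) \left(-11\right) = 1 \left(-2 - 338\right) \left(-11\right) = 1 \left(\left(-340\right) \left(-11\right)\right) = 1 \cdot 3740 = 3740$)
$-48488 - T = -48488 - 3740 = -52228$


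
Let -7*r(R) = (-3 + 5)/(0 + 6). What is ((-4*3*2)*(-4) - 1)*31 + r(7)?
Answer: 61844/21 ≈ 2945.0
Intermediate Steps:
r(R) = -1/21 (r(R) = -(-3 + 5)/(7*(0 + 6)) = -2/(7*6) = -⅐*⅓ = -1/21)
((-4*3*2)*(-4) - 1)*31 + r(7) = ((-4*3*2)*(-4) - 1)*31 - 1/21 = (-12*2*(-4) - 1)*31 - 1/21 = (-24*(-4) - 1)*31 - 1/21 = (96 - 1)*31 - 1/21 = 95*31 - 1/21 = 2945 - 1/21 = 61844/21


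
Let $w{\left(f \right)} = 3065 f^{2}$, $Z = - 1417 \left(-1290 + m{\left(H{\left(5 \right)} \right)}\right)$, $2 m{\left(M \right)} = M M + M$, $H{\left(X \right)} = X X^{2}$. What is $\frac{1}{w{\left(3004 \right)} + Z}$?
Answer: $\frac{1}{27649278095} \approx 3.6167 \cdot 10^{-11}$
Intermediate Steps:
$H{\left(X \right)} = X^{3}$
$m{\left(M \right)} = \frac{M}{2} + \frac{M^{2}}{2}$ ($m{\left(M \right)} = \frac{M M + M}{2} = \frac{M^{2} + M}{2} = \frac{M + M^{2}}{2} = \frac{M}{2} + \frac{M^{2}}{2}$)
$Z = -9330945$ ($Z = - 1417 \left(-1290 + \frac{5^{3} \left(1 + 5^{3}\right)}{2}\right) = - 1417 \left(-1290 + \frac{1}{2} \cdot 125 \left(1 + 125\right)\right) = - 1417 \left(-1290 + \frac{1}{2} \cdot 125 \cdot 126\right) = - 1417 \left(-1290 + 7875\right) = \left(-1417\right) 6585 = -9330945$)
$\frac{1}{w{\left(3004 \right)} + Z} = \frac{1}{3065 \cdot 3004^{2} - 9330945} = \frac{1}{3065 \cdot 9024016 - 9330945} = \frac{1}{27658609040 - 9330945} = \frac{1}{27649278095}$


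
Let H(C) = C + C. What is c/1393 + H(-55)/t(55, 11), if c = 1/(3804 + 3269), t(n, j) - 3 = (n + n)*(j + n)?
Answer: -1083788527/71560080207 ≈ -0.015145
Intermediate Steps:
H(C) = 2*C
t(n, j) = 3 + 2*n*(j + n) (t(n, j) = 3 + (n + n)*(j + n) = 3 + (2*n)*(j + n) = 3 + 2*n*(j + n))
c = 1/7073 ≈ 0.00014138
c/1393 + H(-55)/t(55, 11) = (1/7073)/1393 + (2*(-55))/(3 + 2*55² + 2*11*55) = (1/7073)*(1/1393) - 110/(3 + 2*3025 + 1210) = 1/9852689 - 110/(3 + 6050 + 1210) = 1/9852689 - 110/7263 = -1083788527/71560080207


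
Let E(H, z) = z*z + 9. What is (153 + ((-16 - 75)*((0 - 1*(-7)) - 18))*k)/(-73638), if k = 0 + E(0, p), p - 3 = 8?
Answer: -130283/73638 ≈ -1.7692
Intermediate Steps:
p = 11 (p = 3 + 8 = 11)
E(H, z) = 9 + z**2 (E(H, z) = z**2 + 9 = 9 + z**2)
k = 130 (k = 0 + (9 + 11**2) = 0 + (9 + 121) = 0 + 130 = 130)
(153 + ((-16 - 75)*((0 - 1*(-7)) - 18))*k)/(-73638) = (153 + ((-16 - 75)*((0 - 1*(-7)) - 18))*130)/(-73638) = (153 - 91*((0 + 7) - 18)*130)*(-1/73638) = (153 - 91*(7 - 18)*130)*(-1/73638) = (153 - 91*(-11)*130)*(-1/73638) = (153 + 1001*130)*(-1/73638) = (153 + 130130)*(-1/73638) = 130283*(-1/73638) = -130283/73638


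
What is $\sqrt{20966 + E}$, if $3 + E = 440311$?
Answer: $\sqrt{461274} \approx 679.17$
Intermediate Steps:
$E = 440308$ ($E = -3 + 440311 = 440308$)
$\sqrt{20966 + E} = \sqrt{20966 + 440308} = \sqrt{461274}$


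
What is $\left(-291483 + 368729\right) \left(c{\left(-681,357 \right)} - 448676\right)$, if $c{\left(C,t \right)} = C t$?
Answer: $-53438242078$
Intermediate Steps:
$\left(-291483 + 368729\right) \left(c{\left(-681,357 \right)} - 448676\right) = \left(-291483 + 368729\right) \left(\left(-681\right) 357 - 448676\right) = 77246 \left(-243117 - 448676\right) = 77246 \left(-691793\right) = -53438242078$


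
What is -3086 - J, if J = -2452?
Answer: -634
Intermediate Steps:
-3086 - J = -3086 - 1*(-2452) = -3086 + 2452 = -634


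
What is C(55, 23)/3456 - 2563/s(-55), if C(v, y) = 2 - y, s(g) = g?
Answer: 268381/5760 ≈ 46.594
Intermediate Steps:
C(55, 23)/3456 - 2563/s(-55) = (2 - 1*23)/3456 - 2563/(-55) = (2 - 23)*(1/3456) - 2563*(-1/55) = -21*1/3456 + 233/5 = -7/1152 + 233/5 = 268381/5760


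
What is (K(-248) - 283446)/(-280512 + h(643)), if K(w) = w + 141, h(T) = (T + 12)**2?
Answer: -283553/148513 ≈ -1.9093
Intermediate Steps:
h(T) = (12 + T)**2
K(w) = 141 + w
(K(-248) - 283446)/(-280512 + h(643)) = ((141 - 248) - 283446)/(-280512 + (12 + 643)**2) = (-107 - 283446)/(-280512 + 655**2) = -283553/(-280512 + 429025) = -283553/148513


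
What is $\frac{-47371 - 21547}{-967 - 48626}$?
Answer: $\frac{68918}{49593} \approx 1.3897$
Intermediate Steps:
$\frac{-47371 - 21547}{-967 - 48626} = - \frac{68918}{-49593} = \left(-68918\right) \left(- \frac{1}{49593}\right) = \frac{68918}{49593}$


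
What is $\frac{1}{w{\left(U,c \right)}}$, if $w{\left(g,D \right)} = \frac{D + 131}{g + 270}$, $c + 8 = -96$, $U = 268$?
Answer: $\frac{538}{27} \approx 19.926$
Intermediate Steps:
$c = -104$ ($c = -8 - 96 = -104$)
$w{\left(g,D \right)} = \frac{131 + D}{270 + g}$
$\frac{1}{w{\left(U,c \right)}} = \frac{1}{\frac{1}{270 + 268} \left(131 - 104\right)} = \frac{1}{\frac{1}{538} \cdot 27} = \frac{1}{\frac{27}{538}} = \frac{538}{27}$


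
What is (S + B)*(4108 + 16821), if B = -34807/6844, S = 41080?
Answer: 5883491686377/6844 ≈ 8.5966e+8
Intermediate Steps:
B = -34807/6844 (B = -34807*1/6844 = -34807/6844 ≈ -5.0858)
(S + B)*(4108 + 16821) = (41080 - 34807/6844)*(4108 + 16821) = (281116713/6844)*20929 = 5883491686377/6844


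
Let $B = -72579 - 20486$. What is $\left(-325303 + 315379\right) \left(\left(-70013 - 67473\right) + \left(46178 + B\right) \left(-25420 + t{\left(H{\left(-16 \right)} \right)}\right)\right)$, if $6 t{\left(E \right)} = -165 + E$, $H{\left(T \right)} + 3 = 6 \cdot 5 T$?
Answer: $-11876982167400$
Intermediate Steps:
$B = -93065$
$H{\left(T \right)} = -3 + 30 T$ ($H{\left(T \right)} = -3 + 6 \cdot 5 T = -3 + 30 T$)
$t{\left(E \right)} = - \frac{55}{2} + \frac{E}{6}$ ($t{\left(E \right)} = \frac{-165 + E}{6} = - \frac{55}{2} + \frac{E}{6}$)
$\left(-325303 + 315379\right) \left(\left(-70013 - 67473\right) + \left(46178 + B\right) \left(-25420 + t{\left(H{\left(-16 \right)} \right)}\right)\right) = \left(-325303 + 315379\right) \left(\left(-70013 - 67473\right) + \left(46178 - 93065\right) \left(-25420 + \left(- \frac{55}{2} + \frac{-3 + 30 \left(-16\right)}{6}\right)\right)\right) = - 9924 \left(\left(-70013 - 67473\right) - 46887 \left(-25420 + \left(- \frac{55}{2} + \frac{-3 - 480}{6}\right)\right)\right) = - 9924 \left(-137486 - 46887 \left(-25420 + \left(- \frac{55}{2} + \frac{1}{6} \left(-483\right)\right)\right)\right) = - 9924 \left(-137486 - 46887 \left(-25420 - 108\right)\right) = - 9924 \left(-137486 - -1196931336\right) = - 9924 \left(-137486 + 1196931336\right) = \left(-9924\right) 1196793850 = -11876982167400$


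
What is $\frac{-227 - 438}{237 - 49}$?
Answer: $- \frac{665}{188} \approx -3.5372$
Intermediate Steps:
$\frac{-227 - 438}{237 - 49} = - \frac{665}{188}$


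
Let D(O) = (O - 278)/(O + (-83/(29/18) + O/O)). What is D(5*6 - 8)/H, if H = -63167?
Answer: -7424/52239109 ≈ -0.00014212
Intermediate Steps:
D(O) = (-278 + O)/(-1465/29 + O) (D(O) = (-278 + O)/(O + (-83/(29*(1/18)) + 1)) = (-278 + O)/(O + (-83/29/18 + 1)) = (-278 + O)/(O + (-83*18/29 + 1)) = (-278 + O)/(O + (-1494/29 + 1)) = (-278 + O)/(O - 1465/29) = (-278 + O)/(-1465/29 + O))
D(5*6 - 8)/H = (29*(-278 + (5*6 - 8))/(-1465 + 29*(5*6 - 8)))/(-63167) = (29*(-278 + (30 - 8))/(-1465 + 29*(30 - 8)))*(-1/63167) = (29*(-278 + 22)/(-1465 + 29*22))*(-1/63167) = (29*(-256)/(-1465 + 638))*(-1/63167) = (29*(-256)/(-827))*(-1/63167) = (29*(-1/827)*(-256))*(-1/63167) = (7424/827)*(-1/63167) = -7424/52239109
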